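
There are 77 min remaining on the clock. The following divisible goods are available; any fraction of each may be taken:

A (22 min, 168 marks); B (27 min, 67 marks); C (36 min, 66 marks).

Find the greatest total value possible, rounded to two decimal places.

Take in order of value per unit:
- A (168/22 per unit): all 22 → value 168, running total 168.00
- B (67/27 per unit): all 27 → value 67, running total 235.00
- C (66/36 per unit): 28 of 36 → value 28×66/36 = 51.3333, running total 286.33
Total 286.33.

286.33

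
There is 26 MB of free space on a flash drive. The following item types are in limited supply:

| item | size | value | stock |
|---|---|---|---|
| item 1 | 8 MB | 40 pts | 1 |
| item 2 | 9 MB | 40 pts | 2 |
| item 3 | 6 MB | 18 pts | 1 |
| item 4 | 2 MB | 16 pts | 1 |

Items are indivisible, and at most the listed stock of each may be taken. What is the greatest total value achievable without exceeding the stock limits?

Best selections within size 26 and stock limits:
- 1×item 1 + 2×item 2: size 26, value 120
- 1×item 1 + 1×item 2 + 1×item 3 + 1×item 4: size 25, value 114
- 2×item 2 + 1×item 3 + 1×item 4: size 26, value 114
Best: 120 pts.

120 pts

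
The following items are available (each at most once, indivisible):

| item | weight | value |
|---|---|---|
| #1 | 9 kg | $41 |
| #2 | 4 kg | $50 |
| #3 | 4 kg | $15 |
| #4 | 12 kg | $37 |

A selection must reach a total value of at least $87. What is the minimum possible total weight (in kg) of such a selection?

Subsets with value ≥ 87, sorted by total weight:
- #1+#2: weight 13, value 91
- #2+#4: weight 16, value 87
- #1+#2+#3: weight 17, value 106
- #2+#3+#4: weight 20, value 102
Minimum weight: 13 kg.

13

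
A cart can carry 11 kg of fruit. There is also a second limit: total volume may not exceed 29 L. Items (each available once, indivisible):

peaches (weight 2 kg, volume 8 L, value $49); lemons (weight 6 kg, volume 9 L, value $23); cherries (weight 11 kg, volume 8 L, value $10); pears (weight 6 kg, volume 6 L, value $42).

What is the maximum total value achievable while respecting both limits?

$91

Feasible sets respecting both limits:
- peaches+pears: weight 8, volume 14, value 91
- peaches+lemons: weight 8, volume 17, value 72
- peaches: weight 2, volume 8, value 49
- pears: weight 6, volume 6, value 42
Best: $91.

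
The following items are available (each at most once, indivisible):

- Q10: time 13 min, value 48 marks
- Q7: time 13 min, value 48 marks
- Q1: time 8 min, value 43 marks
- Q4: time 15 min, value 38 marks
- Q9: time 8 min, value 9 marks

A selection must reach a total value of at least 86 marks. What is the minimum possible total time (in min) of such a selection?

21

Subsets with value ≥ 86, sorted by total time:
- Q10+Q1: time 21, value 91
- Q7+Q1: time 21, value 91
- Q10+Q7: time 26, value 96
Minimum time: 21 min.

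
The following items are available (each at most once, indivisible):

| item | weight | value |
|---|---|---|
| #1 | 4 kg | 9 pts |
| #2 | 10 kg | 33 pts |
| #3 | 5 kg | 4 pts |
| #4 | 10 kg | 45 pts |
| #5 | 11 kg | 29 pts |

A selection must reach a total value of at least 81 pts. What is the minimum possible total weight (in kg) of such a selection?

24

Subsets with value ≥ 81, sorted by total weight:
- #1+#2+#4: weight 24, value 87
- #1+#4+#5: weight 25, value 83
Minimum weight: 24 kg.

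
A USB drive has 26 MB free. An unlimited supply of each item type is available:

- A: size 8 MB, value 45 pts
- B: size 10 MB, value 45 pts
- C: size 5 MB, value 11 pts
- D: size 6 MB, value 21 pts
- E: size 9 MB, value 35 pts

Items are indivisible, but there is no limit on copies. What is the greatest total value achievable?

Best value-per-unit is A at 45/8, and filling with it alone uses size 3×8=24. No mix of the others beats 3×45 = 135.

135 pts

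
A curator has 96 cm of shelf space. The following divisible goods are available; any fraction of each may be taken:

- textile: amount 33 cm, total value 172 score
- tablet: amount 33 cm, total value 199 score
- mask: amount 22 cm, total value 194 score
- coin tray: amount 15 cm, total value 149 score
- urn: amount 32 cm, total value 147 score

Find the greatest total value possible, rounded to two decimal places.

677.52

Take in order of value per unit:
- coin tray (149/15 per unit): all 15 → value 149, running total 149.00
- mask (194/22 per unit): all 22 → value 194, running total 343.00
- tablet (199/33 per unit): all 33 → value 199, running total 542.00
- textile (172/33 per unit): 26 of 33 → value 26×172/33 = 135.5152, running total 677.52
Total 677.52.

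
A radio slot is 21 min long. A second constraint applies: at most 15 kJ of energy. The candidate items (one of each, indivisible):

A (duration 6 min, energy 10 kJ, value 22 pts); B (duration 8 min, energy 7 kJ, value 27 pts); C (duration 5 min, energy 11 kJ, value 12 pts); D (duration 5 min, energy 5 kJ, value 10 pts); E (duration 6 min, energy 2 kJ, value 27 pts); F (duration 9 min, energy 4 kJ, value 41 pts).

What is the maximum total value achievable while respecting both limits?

Feasible sets respecting both limits:
- D+E+F: duration 20, energy 11, value 78
- B+F: duration 17, energy 11, value 68
- E+F: duration 15, energy 6, value 68
- B+D+E: duration 19, energy 14, value 64
Best: 78 pts.

78 pts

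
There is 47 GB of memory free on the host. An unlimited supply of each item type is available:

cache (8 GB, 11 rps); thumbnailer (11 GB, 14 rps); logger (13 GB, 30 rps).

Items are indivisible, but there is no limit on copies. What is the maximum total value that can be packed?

Best value-per-unit is logger at 30/13; filling with it alone gives 3×30 = 90.
Optimal mix: 1×cache + 3×logger → memory 47, value 101.

101 rps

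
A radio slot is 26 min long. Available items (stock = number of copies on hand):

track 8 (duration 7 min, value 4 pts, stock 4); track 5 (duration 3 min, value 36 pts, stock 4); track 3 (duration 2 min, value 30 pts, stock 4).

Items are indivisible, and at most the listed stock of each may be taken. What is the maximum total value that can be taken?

264 pts

Best selections within duration 26 and stock limits:
- 4×track 5 + 4×track 3: duration 20, value 264
- 1×track 8 + 4×track 5 + 3×track 3: duration 25, value 238
- 4×track 5 + 3×track 3: duration 18, value 234
Best: 264 pts.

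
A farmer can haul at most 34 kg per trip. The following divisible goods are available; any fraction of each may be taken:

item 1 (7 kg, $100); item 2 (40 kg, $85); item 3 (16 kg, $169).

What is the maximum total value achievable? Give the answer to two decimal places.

292.38

Take in order of value per unit:
- item 1 (100/7 per unit): all 7 → value 100, running total 100.00
- item 3 (169/16 per unit): all 16 → value 169, running total 269.00
- item 2 (85/40 per unit): 11 of 40 → value 11×85/40 = 23.3750, running total 292.38
Total 292.38.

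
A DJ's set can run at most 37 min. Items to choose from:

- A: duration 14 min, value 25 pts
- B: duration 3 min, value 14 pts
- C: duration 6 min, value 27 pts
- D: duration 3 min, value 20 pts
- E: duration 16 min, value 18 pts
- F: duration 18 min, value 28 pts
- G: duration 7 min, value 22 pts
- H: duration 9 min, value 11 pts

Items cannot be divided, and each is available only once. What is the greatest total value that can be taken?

111 pts

Check high-value combinations within 37 min:
- B+C+D+F+G: duration 3+6+3+18+7=37, value 14+27+20+28+22=111
- A+B+C+D+G: duration 14+3+6+3+7=33, value 25+14+27+20+22=108
- B+C+D+E+G: duration 3+6+3+16+7=35, value 14+27+20+18+22=101
- C+D+F+G: duration 6+3+18+7=34, value 27+20+28+22=97
Best: 111 pts.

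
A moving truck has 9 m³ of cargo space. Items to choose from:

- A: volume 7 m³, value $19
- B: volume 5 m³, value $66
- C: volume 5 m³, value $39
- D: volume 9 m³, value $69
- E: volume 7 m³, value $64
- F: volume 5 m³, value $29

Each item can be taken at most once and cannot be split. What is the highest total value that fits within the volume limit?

$69

This is a 0/1 knapsack; check combinations near the capacity.
- D: volume 9, value 69
- B: volume 5, value 66
- E: volume 7, value 64
- C: volume 5, value 39
- F: volume 5, value 29
Best: $69.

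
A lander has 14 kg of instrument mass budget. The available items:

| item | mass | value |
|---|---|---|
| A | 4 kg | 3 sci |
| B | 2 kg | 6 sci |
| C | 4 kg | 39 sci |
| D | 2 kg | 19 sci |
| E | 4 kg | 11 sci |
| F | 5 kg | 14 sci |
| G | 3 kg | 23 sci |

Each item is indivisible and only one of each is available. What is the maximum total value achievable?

95 sci

Check high-value combinations within 14 kg:
- C+D+F+G: mass 4+2+5+3=14, value 39+19+14+23=95
- C+D+E+G: mass 4+2+4+3=13, value 39+19+11+23=92
- B+C+D+G: mass 2+4+2+3=11, value 6+39+19+23=87
Best: 95 sci.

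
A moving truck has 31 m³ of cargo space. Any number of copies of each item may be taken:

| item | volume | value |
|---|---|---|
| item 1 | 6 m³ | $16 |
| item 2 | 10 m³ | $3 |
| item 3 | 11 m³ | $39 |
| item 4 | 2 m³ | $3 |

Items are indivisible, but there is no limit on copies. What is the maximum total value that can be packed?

$97

Best value-per-unit is item 3 at 39/11; filling with it alone gives 2×39 = 78.
Optimal mix: 1×item 1 + 2×item 3 + 1×item 4 → volume 30, value 97.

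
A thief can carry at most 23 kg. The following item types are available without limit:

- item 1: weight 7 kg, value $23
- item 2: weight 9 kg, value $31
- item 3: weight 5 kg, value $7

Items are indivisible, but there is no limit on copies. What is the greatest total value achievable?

$77

Best value-per-unit is item 2 at 31/9; filling with it alone gives 2×31 = 62.
Optimal mix: 2×item 1 + 1×item 2 → weight 23, value 77.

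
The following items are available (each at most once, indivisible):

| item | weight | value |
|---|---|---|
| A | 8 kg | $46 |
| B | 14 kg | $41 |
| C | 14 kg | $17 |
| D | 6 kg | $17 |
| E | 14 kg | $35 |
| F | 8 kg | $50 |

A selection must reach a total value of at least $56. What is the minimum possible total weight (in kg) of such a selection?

Subsets with value ≥ 56, sorted by total weight:
- D+F: weight 14, value 67
- A+D: weight 14, value 63
- A+F: weight 16, value 96
Minimum weight: 14 kg.

14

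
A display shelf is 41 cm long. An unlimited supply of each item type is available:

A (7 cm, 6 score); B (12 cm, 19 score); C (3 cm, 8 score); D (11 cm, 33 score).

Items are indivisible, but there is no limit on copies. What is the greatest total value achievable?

115 score

Best value-per-unit is D at 33/11; filling with it alone gives 3×33 = 99.
Optimal mix: 2×C + 3×D → length 39, value 115.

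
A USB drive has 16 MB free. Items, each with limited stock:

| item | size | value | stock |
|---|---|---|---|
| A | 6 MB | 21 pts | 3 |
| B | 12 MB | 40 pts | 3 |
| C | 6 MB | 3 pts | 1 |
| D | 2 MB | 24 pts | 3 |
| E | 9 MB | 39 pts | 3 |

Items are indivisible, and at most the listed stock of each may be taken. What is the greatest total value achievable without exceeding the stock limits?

111 pts

Best selections within size 16 and stock limits:
- 3×D + 1×E: size 15, value 111
- 1×A + 3×D: size 12, value 93
Best: 111 pts.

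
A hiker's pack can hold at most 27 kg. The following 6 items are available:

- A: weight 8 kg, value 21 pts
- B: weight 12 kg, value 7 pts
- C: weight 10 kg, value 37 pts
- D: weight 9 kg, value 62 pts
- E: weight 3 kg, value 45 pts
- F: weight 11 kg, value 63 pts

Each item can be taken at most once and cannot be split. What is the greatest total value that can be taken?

This is a 0/1 knapsack; check combinations near the capacity.
- D+E+F: weight 9+3+11=23, value 62+45+63=170
- C+E+F: weight 10+3+11=24, value 37+45+63=145
- C+D+E: weight 10+9+3=22, value 37+62+45=144
- A+E+F: weight 8+3+11=22, value 21+45+63=129
Best: 170 pts.

170 pts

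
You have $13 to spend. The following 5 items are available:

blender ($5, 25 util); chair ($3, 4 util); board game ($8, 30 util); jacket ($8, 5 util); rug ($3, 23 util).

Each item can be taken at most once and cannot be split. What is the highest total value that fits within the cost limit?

Check high-value combinations within $13:
- blender+board game: cost 5+8=13, value 25+30=55
- board game+rug: cost 8+3=11, value 30+23=53
- blender+chair+rug: cost 5+3+3=11, value 25+4+23=52
Best: 55 util.

55 util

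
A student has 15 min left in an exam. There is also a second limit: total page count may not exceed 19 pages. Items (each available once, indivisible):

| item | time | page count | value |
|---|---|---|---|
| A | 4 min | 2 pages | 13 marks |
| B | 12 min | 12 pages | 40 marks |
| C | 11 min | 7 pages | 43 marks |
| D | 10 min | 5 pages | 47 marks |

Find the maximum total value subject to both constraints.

60 marks

Feasible sets respecting both limits:
- A+D: time 14, page count 7, value 60
- A+C: time 15, page count 9, value 56
- D: time 10, page count 5, value 47
- C: time 11, page count 7, value 43
Best: 60 marks.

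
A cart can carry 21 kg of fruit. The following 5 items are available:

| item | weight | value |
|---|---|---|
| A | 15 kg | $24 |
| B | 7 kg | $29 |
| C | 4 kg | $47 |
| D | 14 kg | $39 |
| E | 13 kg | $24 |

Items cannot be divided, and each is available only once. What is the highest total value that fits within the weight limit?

$86

Check high-value combinations within 21 kg:
- C+D: weight 4+14=18, value 47+39=86
- B+C: weight 7+4=11, value 29+47=76
- C+E: weight 4+13=17, value 47+24=71
- A+C: weight 15+4=19, value 24+47=71
Best: $86.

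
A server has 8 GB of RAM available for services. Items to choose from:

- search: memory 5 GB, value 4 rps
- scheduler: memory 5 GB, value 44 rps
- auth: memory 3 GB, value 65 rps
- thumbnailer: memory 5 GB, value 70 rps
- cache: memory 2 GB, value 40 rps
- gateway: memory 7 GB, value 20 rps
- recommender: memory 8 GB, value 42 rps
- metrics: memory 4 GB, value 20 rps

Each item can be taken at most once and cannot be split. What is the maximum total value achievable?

Check high-value combinations within 8 GB:
- auth+thumbnailer: memory 3+5=8, value 65+70=135
- thumbnailer+cache: memory 5+2=7, value 70+40=110
- scheduler+auth: memory 5+3=8, value 44+65=109
- auth+cache: memory 3+2=5, value 65+40=105
Best: 135 rps.

135 rps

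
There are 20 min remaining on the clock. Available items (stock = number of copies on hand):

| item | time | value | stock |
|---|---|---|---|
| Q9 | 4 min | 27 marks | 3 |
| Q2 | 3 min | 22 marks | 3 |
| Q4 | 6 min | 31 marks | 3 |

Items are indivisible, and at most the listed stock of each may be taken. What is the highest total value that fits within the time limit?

129 marks

Top feasible selections:
- 2×Q9 + 2×Q2 + 1×Q4: time 20, value 129
- 3×Q9 + 2×Q2: time 18, value 125
Best: 129 marks.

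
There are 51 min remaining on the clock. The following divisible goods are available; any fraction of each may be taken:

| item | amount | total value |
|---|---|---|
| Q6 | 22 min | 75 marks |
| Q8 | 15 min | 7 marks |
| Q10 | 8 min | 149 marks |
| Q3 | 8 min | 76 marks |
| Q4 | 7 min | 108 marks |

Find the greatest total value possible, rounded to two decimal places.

410.80

Take in order of value per unit:
- Q10 (149/8 per unit): all 8 → value 149, running total 149.00
- Q4 (108/7 per unit): all 7 → value 108, running total 257.00
- Q3 (76/8 per unit): all 8 → value 76, running total 333.00
- Q6 (75/22 per unit): all 22 → value 75, running total 408.00
- Q8 (7/15 per unit): 6 of 15 → value 6×7/15 = 2.8000, running total 410.80
Total 410.80.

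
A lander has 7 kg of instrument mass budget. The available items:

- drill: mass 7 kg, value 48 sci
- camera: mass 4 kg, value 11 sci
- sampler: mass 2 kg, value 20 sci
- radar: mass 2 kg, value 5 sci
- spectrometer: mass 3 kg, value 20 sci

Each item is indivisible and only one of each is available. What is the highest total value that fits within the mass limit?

Check high-value combinations within 7 kg:
- drill: mass 7, value 48
- sampler+radar+spectrometer: mass 2+2+3=7, value 20+5+20=45
- sampler+spectrometer: mass 2+3=5, value 20+20=40
- camera+sampler: mass 4+2=6, value 11+20=31
- camera+spectrometer: mass 4+3=7, value 11+20=31
Best: 48 sci.

48 sci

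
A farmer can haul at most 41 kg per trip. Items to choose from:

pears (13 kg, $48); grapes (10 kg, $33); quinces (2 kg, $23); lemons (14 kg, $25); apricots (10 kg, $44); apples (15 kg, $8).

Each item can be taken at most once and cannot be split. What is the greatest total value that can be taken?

$148

This is a 0/1 knapsack; check combinations near the capacity.
- pears+grapes+quinces+apricots: weight 13+10+2+10=35, value 48+33+23+44=148
- pears+quinces+lemons+apricots: weight 13+2+14+10=39, value 48+23+25+44=140
- pears+grapes+quinces+lemons: weight 13+10+2+14=39, value 48+33+23+25=129
- pears+grapes+apricots: weight 13+10+10=33, value 48+33+44=125
- grapes+quinces+lemons+apricots: weight 10+2+14+10=36, value 33+23+25+44=125
Best: $148.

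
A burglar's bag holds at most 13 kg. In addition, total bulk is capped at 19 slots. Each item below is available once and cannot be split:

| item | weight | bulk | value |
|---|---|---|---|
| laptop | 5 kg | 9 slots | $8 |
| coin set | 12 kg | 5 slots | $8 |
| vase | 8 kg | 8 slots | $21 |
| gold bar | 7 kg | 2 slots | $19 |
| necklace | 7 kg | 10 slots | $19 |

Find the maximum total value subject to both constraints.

Feasible sets respecting both limits:
- laptop+vase: weight 13, bulk 17, value 29
- laptop+gold bar: weight 12, bulk 11, value 27
- laptop+necklace: weight 12, bulk 19, value 27
Best: $29.

$29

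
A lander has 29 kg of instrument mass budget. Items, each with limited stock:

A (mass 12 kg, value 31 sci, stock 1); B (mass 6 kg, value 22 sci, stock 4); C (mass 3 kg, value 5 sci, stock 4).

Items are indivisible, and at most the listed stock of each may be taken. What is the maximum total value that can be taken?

93 sci

Top feasible selections:
- 4×B + 1×C: mass 27, value 93
- 4×B: mass 24, value 88
- 3×B + 3×C: mass 27, value 81
Best: 93 sci.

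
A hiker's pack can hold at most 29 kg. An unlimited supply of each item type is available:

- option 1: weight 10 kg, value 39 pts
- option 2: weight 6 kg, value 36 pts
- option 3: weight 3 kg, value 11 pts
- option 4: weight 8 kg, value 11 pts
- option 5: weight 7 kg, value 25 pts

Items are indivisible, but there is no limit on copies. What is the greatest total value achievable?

Best value-per-unit is option 2 at 36/6; filling with it alone gives 4×36 = 144.
Optimal mix: 4×option 2 + 1×option 3 → weight 27, value 155.

155 pts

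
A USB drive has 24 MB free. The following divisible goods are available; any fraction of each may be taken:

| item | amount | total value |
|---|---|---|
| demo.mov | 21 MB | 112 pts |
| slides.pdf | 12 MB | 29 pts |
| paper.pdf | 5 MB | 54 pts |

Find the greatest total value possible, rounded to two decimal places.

155.33

Take in order of value per unit:
- paper.pdf (54/5 per unit): all 5 → value 54, running total 54.00
- demo.mov (112/21 per unit): 19 of 21 → value 19×112/21 = 101.3333, running total 155.33
Total 155.33.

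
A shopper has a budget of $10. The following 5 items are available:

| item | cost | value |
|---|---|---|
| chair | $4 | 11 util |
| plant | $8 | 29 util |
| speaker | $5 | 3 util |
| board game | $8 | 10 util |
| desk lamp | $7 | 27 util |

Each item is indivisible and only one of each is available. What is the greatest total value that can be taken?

Check high-value combinations within $10:
- plant: cost 8, value 29
- desk lamp: cost 7, value 27
- chair+speaker: cost 4+5=9, value 11+3=14
Best: 29 util.

29 util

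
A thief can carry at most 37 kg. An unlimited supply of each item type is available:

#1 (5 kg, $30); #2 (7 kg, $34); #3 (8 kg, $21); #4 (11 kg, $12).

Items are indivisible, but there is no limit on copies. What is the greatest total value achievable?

Best value-per-unit is #1 at 30/5; filling with it alone gives 7×30 = 210.
Optimal mix: 6×#1 + 1×#2 → weight 37, value 214.

$214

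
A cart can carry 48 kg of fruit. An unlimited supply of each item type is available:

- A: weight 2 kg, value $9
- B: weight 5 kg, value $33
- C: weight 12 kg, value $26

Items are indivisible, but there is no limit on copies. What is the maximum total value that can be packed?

$306

Best value-per-unit is B at 33/5; filling with it alone gives 9×33 = 297.
Optimal mix: 1×A + 9×B → weight 47, value 306.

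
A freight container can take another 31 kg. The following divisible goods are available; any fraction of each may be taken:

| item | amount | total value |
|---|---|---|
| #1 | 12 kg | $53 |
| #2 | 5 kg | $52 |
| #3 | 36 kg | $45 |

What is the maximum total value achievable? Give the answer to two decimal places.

122.50

Take in order of value per unit:
- #2 (52/5 per unit): all 5 → value 52, running total 52.00
- #1 (53/12 per unit): all 12 → value 53, running total 105.00
- #3 (45/36 per unit): 14 of 36 → value 14×45/36 = 17.5000, running total 122.50
Total 122.50.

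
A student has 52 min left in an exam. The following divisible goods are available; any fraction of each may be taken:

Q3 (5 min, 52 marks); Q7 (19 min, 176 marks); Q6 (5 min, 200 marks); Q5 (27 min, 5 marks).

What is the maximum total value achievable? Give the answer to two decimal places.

432.26

Take in order of value per unit:
- Q6 (200/5 per unit): all 5 → value 200, running total 200.00
- Q3 (52/5 per unit): all 5 → value 52, running total 252.00
- Q7 (176/19 per unit): all 19 → value 176, running total 428.00
- Q5 (5/27 per unit): 23 of 27 → value 23×5/27 = 4.2593, running total 432.26
Total 432.26.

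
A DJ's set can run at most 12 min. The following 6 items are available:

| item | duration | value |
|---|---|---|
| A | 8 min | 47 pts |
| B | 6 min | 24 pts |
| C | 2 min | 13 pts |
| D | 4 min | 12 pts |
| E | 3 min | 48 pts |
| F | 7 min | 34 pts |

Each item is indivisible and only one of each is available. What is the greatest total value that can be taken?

This is a 0/1 knapsack; check combinations near the capacity.
- A+E: duration 8+3=11, value 47+48=95
- C+E+F: duration 2+3+7=12, value 13+48+34=95
- B+C+E: duration 6+2+3=11, value 24+13+48=85
- E+F: duration 3+7=10, value 48+34=82
Best: 95 pts.

95 pts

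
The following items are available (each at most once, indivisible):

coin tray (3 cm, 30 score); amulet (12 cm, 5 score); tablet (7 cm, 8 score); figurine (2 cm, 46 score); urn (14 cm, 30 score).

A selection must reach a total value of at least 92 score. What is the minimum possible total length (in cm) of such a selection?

19

Subsets with value ≥ 92, sorted by total length:
- coin tray+figurine+urn: length 19, value 106
- coin tray+tablet+figurine+urn: length 26, value 114
Minimum length: 19 cm.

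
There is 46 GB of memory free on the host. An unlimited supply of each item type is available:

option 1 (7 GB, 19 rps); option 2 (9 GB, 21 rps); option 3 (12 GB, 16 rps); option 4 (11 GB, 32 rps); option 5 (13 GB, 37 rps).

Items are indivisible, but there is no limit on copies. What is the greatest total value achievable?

Best value-per-unit is option 4 at 32/11; filling with it alone gives 4×32 = 128.
Optimal mix: 3×option 4 + 1×option 5 → memory 46, value 133.

133 rps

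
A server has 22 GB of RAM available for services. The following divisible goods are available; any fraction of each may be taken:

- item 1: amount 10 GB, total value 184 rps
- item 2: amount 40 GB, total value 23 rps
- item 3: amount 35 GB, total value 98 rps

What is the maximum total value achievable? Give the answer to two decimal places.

Take in order of value per unit:
- item 1 (184/10 per unit): all 10 → value 184, running total 184.00
- item 3 (98/35 per unit): 12 of 35 → value 12×98/35 = 33.6000, running total 217.60
Total 217.60.

217.60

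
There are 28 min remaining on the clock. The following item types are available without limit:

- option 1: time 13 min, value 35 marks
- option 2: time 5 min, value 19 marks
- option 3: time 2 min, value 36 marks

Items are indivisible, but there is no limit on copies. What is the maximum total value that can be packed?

504 marks

Best value-per-unit is option 3 at 36/2, and filling with it alone uses time 14×2=28. No mix of the others beats 14×36 = 504.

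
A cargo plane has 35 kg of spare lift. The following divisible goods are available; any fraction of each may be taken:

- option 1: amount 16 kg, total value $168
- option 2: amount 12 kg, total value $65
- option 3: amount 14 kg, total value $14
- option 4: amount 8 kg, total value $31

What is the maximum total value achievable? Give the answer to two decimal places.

Take in order of value per unit:
- option 1 (168/16 per unit): all 16 → value 168, running total 168.00
- option 2 (65/12 per unit): all 12 → value 65, running total 233.00
- option 4 (31/8 per unit): 7 of 8 → value 7×31/8 = 27.1250, running total 260.13
Total 260.13.

260.13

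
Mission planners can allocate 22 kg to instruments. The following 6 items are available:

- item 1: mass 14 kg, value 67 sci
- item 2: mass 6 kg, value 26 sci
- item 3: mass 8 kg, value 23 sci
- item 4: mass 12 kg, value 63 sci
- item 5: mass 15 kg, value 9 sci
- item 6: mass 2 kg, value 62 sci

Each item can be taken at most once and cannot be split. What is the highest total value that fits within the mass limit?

155 sci

Check high-value combinations within 22 kg:
- item 1+item 2+item 6: mass 14+6+2=22, value 67+26+62=155
- item 2+item 4+item 6: mass 6+12+2=20, value 26+63+62=151
- item 3+item 4+item 6: mass 8+12+2=22, value 23+63+62=148
- item 1+item 6: mass 14+2=16, value 67+62=129
Best: 155 sci.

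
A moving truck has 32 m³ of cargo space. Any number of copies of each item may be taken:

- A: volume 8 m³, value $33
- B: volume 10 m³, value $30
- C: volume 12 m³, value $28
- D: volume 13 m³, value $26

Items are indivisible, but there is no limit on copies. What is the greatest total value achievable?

$132

Best value-per-unit is A at 33/8, and filling with it alone uses volume 4×8=32. No mix of the others beats 4×33 = 132.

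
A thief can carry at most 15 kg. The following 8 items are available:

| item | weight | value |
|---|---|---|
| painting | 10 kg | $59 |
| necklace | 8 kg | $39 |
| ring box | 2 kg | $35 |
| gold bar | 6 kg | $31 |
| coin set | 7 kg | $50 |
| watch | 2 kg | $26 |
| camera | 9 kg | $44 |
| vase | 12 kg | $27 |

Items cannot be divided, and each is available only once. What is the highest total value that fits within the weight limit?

$120

Check high-value combinations within 15 kg:
- painting+ring box+watch: weight 10+2+2=14, value 59+35+26=120
- ring box+gold bar+coin set: weight 2+6+7=15, value 35+31+50=116
- ring box+coin set+watch: weight 2+7+2=11, value 35+50+26=111
- gold bar+coin set+watch: weight 6+7+2=15, value 31+50+26=107
- ring box+watch+camera: weight 2+2+9=13, value 35+26+44=105
Best: $120.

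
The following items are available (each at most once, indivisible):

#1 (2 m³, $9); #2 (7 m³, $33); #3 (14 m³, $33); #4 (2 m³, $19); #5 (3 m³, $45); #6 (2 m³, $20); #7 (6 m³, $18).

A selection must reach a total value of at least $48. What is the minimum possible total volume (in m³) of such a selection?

Subsets with value ≥ 48, sorted by total volume:
- #5+#6: volume 5, value 65
- #4+#5: volume 5, value 64
Minimum volume: 5 m³.

5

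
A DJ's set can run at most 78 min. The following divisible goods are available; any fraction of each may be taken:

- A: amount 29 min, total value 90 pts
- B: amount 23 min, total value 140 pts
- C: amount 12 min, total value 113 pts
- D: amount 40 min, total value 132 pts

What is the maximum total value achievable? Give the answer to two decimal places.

Take in order of value per unit:
- C (113/12 per unit): all 12 → value 113, running total 113.00
- B (140/23 per unit): all 23 → value 140, running total 253.00
- D (132/40 per unit): all 40 → value 132, running total 385.00
- A (90/29 per unit): 3 of 29 → value 3×90/29 = 9.3103, running total 394.31
Total 394.31.

394.31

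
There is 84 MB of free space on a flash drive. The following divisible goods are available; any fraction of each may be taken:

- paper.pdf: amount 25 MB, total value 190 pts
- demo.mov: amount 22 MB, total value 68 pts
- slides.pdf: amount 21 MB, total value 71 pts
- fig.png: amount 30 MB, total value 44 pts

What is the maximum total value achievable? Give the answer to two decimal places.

Take in order of value per unit:
- paper.pdf (190/25 per unit): all 25 → value 190, running total 190.00
- slides.pdf (71/21 per unit): all 21 → value 71, running total 261.00
- demo.mov (68/22 per unit): all 22 → value 68, running total 329.00
- fig.png (44/30 per unit): 16 of 30 → value 16×44/30 = 23.4667, running total 352.47
Total 352.47.

352.47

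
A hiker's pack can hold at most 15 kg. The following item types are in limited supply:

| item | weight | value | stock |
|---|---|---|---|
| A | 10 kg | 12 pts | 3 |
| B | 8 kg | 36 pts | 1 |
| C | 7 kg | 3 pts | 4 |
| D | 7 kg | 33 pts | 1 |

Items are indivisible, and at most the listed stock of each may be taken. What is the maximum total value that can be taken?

Top feasible selections:
- 1×B + 1×D: weight 15, value 69
- 1×B + 1×C: weight 15, value 39
- 1×B: weight 8, value 36
- 1×C + 1×D: weight 14, value 36
Best: 69 pts.

69 pts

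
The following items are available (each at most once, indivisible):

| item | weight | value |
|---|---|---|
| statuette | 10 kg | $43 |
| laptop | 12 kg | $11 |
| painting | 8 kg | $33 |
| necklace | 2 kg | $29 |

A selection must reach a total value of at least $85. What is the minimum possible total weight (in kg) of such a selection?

Subsets with value ≥ 85, sorted by total weight:
- statuette+painting+necklace: weight 20, value 105
- statuette+laptop+painting: weight 30, value 87
- statuette+laptop+painting+necklace: weight 32, value 116
Minimum weight: 20 kg.

20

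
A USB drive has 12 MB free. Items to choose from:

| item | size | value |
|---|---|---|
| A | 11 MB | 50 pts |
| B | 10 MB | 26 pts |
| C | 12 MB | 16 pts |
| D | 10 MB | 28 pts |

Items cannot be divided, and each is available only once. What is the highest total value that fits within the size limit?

50 pts

Check high-value combinations within 12 MB:
- A: size 11, value 50
- D: size 10, value 28
- B: size 10, value 26
Best: 50 pts.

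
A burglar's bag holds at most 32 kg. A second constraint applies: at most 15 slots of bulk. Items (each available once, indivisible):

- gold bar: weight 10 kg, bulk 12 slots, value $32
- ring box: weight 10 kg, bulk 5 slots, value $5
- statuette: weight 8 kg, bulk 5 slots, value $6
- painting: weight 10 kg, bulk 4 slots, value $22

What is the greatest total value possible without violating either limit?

Feasible sets respecting both limits:
- ring box+statuette+painting: weight 28, bulk 14, value 33
- gold bar: weight 10, bulk 12, value 32
- statuette+painting: weight 18, bulk 9, value 28
Best: $33.

$33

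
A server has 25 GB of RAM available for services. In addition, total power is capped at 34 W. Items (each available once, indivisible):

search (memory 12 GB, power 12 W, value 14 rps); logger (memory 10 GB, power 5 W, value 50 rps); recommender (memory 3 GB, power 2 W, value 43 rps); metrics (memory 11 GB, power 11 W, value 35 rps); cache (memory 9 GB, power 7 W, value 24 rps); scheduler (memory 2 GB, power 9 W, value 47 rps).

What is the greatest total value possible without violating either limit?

164 rps

Feasible sets respecting both limits:
- logger+recommender+cache+scheduler: memory 24, power 23, value 164
- recommender+metrics+cache+scheduler: memory 25, power 29, value 149
- logger+recommender+scheduler: memory 15, power 16, value 140
- logger+metrics+scheduler: memory 23, power 25, value 132
Best: 164 rps.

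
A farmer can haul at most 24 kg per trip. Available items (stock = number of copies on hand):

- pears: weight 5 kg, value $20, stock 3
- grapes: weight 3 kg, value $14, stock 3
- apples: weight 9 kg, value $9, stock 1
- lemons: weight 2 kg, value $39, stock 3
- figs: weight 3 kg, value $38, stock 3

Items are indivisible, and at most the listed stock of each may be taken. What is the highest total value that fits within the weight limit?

$273

Best selections within weight 24 and stock limits:
- 3×grapes + 3×lemons + 3×figs: weight 24, value 273
- 1×pears + 1×grapes + 3×lemons + 3×figs: weight 23, value 265
Best: $273.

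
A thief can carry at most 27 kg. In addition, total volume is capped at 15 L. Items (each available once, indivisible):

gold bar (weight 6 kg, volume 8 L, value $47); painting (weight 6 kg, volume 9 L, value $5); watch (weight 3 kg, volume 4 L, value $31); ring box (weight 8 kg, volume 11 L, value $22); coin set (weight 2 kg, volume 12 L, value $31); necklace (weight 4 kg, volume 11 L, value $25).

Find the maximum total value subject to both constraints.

$78

Feasible sets respecting both limits:
- gold bar+watch: weight 9, volume 12, value 78
- watch+necklace: weight 7, volume 15, value 56
- watch+ring box: weight 11, volume 15, value 53
Best: $78.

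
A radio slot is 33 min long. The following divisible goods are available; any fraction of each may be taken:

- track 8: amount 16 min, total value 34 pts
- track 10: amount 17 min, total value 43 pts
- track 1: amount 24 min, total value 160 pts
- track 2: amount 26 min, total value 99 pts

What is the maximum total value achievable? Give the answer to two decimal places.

194.27

Take in order of value per unit:
- track 1 (160/24 per unit): all 24 → value 160, running total 160.00
- track 2 (99/26 per unit): 9 of 26 → value 9×99/26 = 34.2692, running total 194.27
Total 194.27.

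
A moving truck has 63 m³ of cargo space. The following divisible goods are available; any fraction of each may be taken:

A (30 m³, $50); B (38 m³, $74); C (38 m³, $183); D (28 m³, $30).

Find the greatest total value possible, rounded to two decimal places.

Take in order of value per unit:
- C (183/38 per unit): all 38 → value 183, running total 183.00
- B (74/38 per unit): 25 of 38 → value 25×74/38 = 48.6842, running total 231.68
Total 231.68.

231.68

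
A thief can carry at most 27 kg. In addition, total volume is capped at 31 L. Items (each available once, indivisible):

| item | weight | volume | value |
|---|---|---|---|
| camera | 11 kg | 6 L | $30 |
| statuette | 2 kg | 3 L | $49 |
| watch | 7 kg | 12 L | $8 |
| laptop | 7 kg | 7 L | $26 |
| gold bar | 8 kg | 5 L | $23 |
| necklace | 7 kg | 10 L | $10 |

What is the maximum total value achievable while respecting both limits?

$115

Feasible sets respecting both limits:
- camera+statuette+laptop+necklace: weight 27, volume 26, value 115
- camera+statuette+watch+laptop: weight 27, volume 28, value 113
- statuette+laptop+gold bar+necklace: weight 24, volume 25, value 108
- statuette+watch+laptop+gold bar: weight 24, volume 27, value 106
Best: $115.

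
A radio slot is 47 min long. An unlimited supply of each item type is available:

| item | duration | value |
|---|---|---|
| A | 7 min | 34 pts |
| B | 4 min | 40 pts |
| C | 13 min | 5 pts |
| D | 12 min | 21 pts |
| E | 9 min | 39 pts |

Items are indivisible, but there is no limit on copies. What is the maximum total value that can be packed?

440 pts

Best value-per-unit is B at 40/4, and filling with it alone uses duration 11×4=44. No mix of the others beats 11×40 = 440.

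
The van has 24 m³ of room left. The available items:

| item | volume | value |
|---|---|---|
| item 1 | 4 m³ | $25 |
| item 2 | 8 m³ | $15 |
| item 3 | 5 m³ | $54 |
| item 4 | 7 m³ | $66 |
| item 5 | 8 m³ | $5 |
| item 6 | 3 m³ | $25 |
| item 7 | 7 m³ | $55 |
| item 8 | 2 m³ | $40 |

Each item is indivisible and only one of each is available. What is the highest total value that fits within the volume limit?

Check high-value combinations within 24 m³:
- item 3+item 4+item 6+item 7+item 8: volume 5+7+3+7+2=24, value 54+66+25+55+40=240
- item 3+item 4+item 7+item 8: volume 5+7+7+2=21, value 54+66+55+40=215
- item 1+item 4+item 6+item 7+item 8: volume 4+7+3+7+2=23, value 25+66+25+55+40=211
- item 1+item 3+item 4+item 6+item 8: volume 4+5+7+3+2=21, value 25+54+66+25+40=210
- item 3+item 4+item 6+item 7: volume 5+7+3+7=22, value 54+66+25+55=200
Best: $240.

$240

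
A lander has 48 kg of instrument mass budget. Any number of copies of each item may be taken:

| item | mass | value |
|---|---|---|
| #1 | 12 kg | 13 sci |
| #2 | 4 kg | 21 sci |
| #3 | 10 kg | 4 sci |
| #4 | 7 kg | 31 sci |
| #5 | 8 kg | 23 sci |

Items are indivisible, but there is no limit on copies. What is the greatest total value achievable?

252 sci

Best value-per-unit is #2 at 21/4, and filling with it alone uses mass 12×4=48. No mix of the others beats 12×21 = 252.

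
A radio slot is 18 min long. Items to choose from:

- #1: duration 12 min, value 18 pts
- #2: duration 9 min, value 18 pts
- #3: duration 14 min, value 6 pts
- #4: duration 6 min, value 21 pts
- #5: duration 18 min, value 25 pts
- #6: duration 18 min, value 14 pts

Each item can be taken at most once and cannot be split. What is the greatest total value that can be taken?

39 pts

Check high-value combinations within 18 min:
- #2+#4: duration 9+6=15, value 18+21=39
- #1+#4: duration 12+6=18, value 18+21=39
- #5: duration 18, value 25
- #4: duration 6, value 21
Best: 39 pts.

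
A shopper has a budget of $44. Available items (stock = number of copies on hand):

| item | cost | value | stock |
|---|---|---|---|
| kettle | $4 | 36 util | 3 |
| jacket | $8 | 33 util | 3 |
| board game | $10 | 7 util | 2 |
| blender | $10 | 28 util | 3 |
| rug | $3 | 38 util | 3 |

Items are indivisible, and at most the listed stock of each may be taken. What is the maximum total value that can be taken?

Top feasible selections:
- 3×kettle + 2×jacket + 3×rug: cost 37, value 288
- 2×kettle + 3×jacket + 3×rug: cost 41, value 285
- 3×kettle + 1×jacket + 1×blender + 3×rug: cost 39, value 283
- 3×kettle + 3×jacket + 2×rug: cost 42, value 283
Best: 288 util.

288 util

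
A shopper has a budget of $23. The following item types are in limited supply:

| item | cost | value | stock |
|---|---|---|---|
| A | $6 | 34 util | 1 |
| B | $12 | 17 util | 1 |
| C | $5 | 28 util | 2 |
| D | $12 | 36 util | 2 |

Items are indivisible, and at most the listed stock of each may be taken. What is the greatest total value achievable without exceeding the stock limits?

Best selections within cost 23 and stock limits:
- 1×A + 1×C + 1×D: cost 23, value 98
- 2×C + 1×D: cost 22, value 92
Best: 98 util.

98 util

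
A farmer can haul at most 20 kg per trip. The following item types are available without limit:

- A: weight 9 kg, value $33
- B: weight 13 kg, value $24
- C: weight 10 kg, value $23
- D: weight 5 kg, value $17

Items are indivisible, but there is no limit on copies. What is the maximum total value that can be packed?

Best value-per-unit is A at 33/9; filling with it alone gives 2×33 = 66.
Optimal mix: 4×D → weight 20, value 68.

$68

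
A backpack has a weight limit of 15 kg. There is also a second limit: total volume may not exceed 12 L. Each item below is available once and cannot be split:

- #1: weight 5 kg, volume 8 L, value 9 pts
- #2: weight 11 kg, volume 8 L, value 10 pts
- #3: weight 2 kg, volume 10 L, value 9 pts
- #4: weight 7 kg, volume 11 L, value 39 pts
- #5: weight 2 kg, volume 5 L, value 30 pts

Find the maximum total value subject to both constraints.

Feasible sets respecting both limits:
- #4: weight 7, volume 11, value 39
- #5: weight 2, volume 5, value 30
- #2: weight 11, volume 8, value 10
- #1: weight 5, volume 8, value 9
Best: 39 pts.

39 pts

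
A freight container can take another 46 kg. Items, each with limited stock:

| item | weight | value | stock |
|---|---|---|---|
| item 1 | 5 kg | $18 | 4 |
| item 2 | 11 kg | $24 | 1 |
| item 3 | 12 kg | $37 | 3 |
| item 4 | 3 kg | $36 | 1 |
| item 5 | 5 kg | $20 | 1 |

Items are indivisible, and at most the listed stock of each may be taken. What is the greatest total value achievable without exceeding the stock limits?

$171

Top feasible selections:
- 3×item 1 + 1×item 2 + 1×item 3 + 1×item 4 + 1×item 5: weight 46, value 171
- 4×item 1 + 1×item 2 + 1×item 3 + 1×item 4: weight 46, value 169
Best: $171.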